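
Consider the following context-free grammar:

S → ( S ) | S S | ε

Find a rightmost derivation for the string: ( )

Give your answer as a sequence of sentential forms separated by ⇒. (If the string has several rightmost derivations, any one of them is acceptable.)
Start with S.
Step 1: the rightmost non-terminal is S; apply S → ( S ):  ( S )
Step 2: the rightmost non-terminal is S; apply S → ε:  ( )

Final answer: S ⇒ ( S ) ⇒ ( )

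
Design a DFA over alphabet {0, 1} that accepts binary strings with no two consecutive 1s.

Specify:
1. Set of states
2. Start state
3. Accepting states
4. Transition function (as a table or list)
One valid DFA (any DFA recognizing the same language is acceptable):
States: {q0, q1, dead}
Start: q0
Accepting: {q0, q1}
Transitions (accepting states marked with *):
State | 0 | 1 | Accepting
-------------------------
q0    | q0 | q1 | *
q1    | q0 | dead | *
dead  | dead | dead |  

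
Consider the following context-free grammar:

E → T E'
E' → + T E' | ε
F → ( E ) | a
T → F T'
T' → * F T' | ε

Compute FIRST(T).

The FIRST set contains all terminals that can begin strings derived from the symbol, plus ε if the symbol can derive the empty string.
FIRST(F): F → ( E ) contributes '(' and F → a contributes 'a', so FIRST(F) = {(, a}. F is not nullable.
FIRST(T): T → F T' begins with F, and F is not nullable, so FIRST(T) = FIRST(F) = {(, a}.

Final answer: {(, a}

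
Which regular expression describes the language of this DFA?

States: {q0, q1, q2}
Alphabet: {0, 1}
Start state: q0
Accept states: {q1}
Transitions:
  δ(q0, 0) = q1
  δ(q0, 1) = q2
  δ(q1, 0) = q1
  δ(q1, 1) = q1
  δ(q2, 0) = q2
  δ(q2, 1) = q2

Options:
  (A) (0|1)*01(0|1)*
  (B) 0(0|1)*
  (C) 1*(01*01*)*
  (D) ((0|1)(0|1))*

Testing sample strings against the DFA:
  '000' -> accepted
  '01' -> accepted
  '10010' -> rejected
  '010' -> accepted
Checking each option for a counterexample:
  (A) (0|1)*01(0|1)*: '0' is accepted by the DFA but does not match the regex → eliminated
  (B) 0(0|1)*: agrees with the DFA on all strings of length ≤ 4
  (C) 1*(01*01*)*: ε is rejected by the DFA but matches the regex → eliminated
  (D) ((0|1)(0|1))*: ε is rejected by the DFA but matches the regex → eliminated
Only (B) 0(0|1)* is consistent with the DFA.

Final answer: (B) 0(0|1)*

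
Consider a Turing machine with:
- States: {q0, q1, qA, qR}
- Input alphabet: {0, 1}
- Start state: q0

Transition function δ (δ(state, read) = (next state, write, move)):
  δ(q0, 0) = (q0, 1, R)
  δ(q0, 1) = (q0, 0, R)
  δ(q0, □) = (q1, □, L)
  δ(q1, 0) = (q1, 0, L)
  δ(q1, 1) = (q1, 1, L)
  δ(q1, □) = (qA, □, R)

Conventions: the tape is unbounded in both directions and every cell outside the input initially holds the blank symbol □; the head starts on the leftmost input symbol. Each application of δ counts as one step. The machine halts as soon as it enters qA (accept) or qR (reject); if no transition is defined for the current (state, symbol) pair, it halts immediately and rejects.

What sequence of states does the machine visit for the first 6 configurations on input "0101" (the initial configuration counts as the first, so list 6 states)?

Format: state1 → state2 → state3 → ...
Step 0: [q0]0101 (head at position 0)
Step 1: δ(q0, 0) = (q0, 1, R)  ⊢  1[q0]101 (head at position 1)
Step 2: δ(q0, 1) = (q0, 0, R)  ⊢  10[q0]01 (head at position 2)
Step 3: δ(q0, 0) = (q0, 1, R)  ⊢  101[q0]1 (head at position 3)
Step 4: δ(q0, 1) = (q0, 0, R)  ⊢  1010[q0]□ (head at position 4)
Step 5: δ(q0, □) = (q1, □, L)  ⊢  101[q1]0□ (head at position 3)
Reading off the states of these 6 configurations: q0 → q0 → q0 → q0 → q0 → q1

Final answer: q0 → q0 → q0 → q0 → q0 → q1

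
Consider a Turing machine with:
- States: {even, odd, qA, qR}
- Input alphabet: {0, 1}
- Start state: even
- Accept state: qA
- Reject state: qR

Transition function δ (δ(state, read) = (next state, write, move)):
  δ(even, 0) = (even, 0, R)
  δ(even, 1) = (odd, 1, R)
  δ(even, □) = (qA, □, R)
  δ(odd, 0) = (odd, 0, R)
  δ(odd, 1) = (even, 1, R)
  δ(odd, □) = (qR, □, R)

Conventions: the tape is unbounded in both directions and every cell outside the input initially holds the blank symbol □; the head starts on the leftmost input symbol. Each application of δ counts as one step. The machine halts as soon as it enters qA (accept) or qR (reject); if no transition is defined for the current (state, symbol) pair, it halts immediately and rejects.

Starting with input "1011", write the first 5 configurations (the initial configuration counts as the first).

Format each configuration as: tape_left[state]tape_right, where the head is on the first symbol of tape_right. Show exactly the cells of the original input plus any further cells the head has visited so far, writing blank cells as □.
Step 0: [even]1011 (head at position 0)
Step 1: δ(even, 1) = (odd, 1, R)  ⊢  1[odd]011 (head at position 1)
Step 2: δ(odd, 0) = (odd, 0, R)  ⊢  10[odd]11 (head at position 2)
Step 3: δ(odd, 1) = (even, 1, R)  ⊢  101[even]1 (head at position 3)
Step 4: δ(even, 1) = (odd, 1, R)  ⊢  1011[odd]□ (head at position 4)

Final answer: [even]1011 ⊢ 1[odd]011 ⊢ 10[odd]11 ⊢ 101[even]1 ⊢ 1011[odd]□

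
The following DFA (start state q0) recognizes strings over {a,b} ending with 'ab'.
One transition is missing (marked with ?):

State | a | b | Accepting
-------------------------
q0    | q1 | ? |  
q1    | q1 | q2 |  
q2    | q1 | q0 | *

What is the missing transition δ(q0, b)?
q0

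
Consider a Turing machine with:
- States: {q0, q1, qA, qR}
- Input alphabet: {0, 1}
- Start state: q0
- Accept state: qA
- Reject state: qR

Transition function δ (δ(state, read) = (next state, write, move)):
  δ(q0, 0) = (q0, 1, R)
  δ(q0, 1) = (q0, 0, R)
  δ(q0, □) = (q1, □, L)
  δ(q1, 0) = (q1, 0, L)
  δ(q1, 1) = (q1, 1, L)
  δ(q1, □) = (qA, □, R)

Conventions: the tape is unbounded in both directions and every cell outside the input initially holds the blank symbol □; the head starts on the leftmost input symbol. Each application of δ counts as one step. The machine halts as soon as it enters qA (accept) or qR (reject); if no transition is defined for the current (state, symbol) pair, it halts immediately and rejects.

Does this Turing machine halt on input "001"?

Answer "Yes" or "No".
Step 0: [q0]001 (head at position 0)
Step 1: δ(q0, 0) = (q0, 1, R)  ⊢  1[q0]01 (head at position 1)
Step 2: δ(q0, 0) = (q0, 1, R)  ⊢  11[q0]1 (head at position 2)
Step 3: δ(q0, 1) = (q0, 0, R)  ⊢  110[q0]□ (head at position 3)
Step 4: δ(q0, □) = (q1, □, L)  ⊢  11[q1]0□ (head at position 2)
Step 5: δ(q1, 0) = (q1, 0, L)  ⊢  1[q1]10□ (head at position 1)
Step 6: δ(q1, 1) = (q1, 1, L)  ⊢  [q1]110□ (head at position 0)
Step 7: δ(q1, 1) = (q1, 1, L)  ⊢  [q1]□110□ (head at position -1)
Step 8: δ(q1, □) = (qA, □, R)  ⊢  □[qA]110□ (head at position 0)
The machine is in qA, so it halts and accepts.
It halts after 8 steps.

Final answer: Yes - halts after 8 steps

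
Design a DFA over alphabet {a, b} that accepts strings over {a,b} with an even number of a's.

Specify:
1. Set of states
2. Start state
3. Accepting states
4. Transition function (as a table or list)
One valid DFA (any DFA recognizing the same language is acceptable):
States: {q0, q1}
Start: q0
Accepting: {q0}
Transitions (accepting states marked with *):
State | a | b | Accepting
-------------------------
q0    | q1 | q0 | *
q1    | q0 | q1 |  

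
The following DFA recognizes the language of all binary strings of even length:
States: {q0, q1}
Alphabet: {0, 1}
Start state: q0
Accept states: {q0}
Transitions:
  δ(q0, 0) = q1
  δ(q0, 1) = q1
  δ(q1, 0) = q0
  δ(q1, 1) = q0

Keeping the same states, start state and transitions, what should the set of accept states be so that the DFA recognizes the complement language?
The DFA is complete (every state has a transition on every symbol), so the complement
is recognized by the same DFA with accepting and non-accepting states swapped.
Original accept states: {q0}
Complement accept states = All states - Original accept states
= {q0, q1} - {q0}
= {q1}
Complement language: strings of ODD length

Final answer: {q1}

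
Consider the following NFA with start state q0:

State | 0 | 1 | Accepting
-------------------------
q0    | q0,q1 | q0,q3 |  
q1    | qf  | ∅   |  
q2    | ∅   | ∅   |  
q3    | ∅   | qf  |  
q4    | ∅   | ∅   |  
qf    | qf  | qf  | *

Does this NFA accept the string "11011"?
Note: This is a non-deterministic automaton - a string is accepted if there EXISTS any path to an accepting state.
Track the set of states the NFA could be in: start {q0}
Read '1': {q0} → {q0, q3}
Read '1': {q0, q3} → {q0, q3, qf}
Read '0': {q0, q3, qf} → {q0, q1, qf}
Read '1': {q0, q1, qf} → {q0, q3, qf}
Read '1': {q0, q3, qf} → {q0, q3, qf}
Final set {q0, q3, qf} contains accepting state(s) {qf} → accepted.

Final answer: Yes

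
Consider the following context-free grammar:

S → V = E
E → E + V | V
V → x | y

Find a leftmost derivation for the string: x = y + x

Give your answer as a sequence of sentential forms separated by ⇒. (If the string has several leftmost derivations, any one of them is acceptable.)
Start with S.
Step 1: the leftmost non-terminal is S; apply S → V = E:  V = E
Step 2: the leftmost non-terminal is V; apply V → x:  x = E
Step 3: the leftmost non-terminal is E; apply E → E + V:  x = E + V
Step 4: the leftmost non-terminal is E; apply E → V:  x = V + V
Step 5: the leftmost non-terminal is V; apply V → y:  x = y + V
Step 6: the leftmost non-terminal is V; apply V → x:  x = y + x

Final answer: S ⇒ V = E ⇒ x = E ⇒ x = E + V ⇒ x = V + V ⇒ x = y + V ⇒ x = y + x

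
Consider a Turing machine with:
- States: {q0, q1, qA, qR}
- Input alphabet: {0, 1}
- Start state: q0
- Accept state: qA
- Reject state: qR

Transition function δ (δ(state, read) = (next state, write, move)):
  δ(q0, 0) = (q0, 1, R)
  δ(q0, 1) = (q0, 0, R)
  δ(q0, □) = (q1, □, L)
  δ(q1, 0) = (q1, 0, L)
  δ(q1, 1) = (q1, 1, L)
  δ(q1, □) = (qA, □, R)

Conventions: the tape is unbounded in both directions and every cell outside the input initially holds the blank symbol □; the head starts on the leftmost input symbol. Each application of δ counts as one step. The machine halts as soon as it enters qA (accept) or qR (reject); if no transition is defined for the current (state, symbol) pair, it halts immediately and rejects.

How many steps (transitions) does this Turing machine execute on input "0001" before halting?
Step 0: [q0]0001 (head at position 0)
Step 1: δ(q0, 0) = (q0, 1, R)  ⊢  1[q0]001 (head at position 1)
Step 2: δ(q0, 0) = (q0, 1, R)  ⊢  11[q0]01 (head at position 2)
Step 3: δ(q0, 0) = (q0, 1, R)  ⊢  111[q0]1 (head at position 3)
Step 4: δ(q0, 1) = (q0, 0, R)  ⊢  1110[q0]□ (head at position 4)
Step 5: δ(q0, □) = (q1, □, L)  ⊢  111[q1]0□ (head at position 3)
Step 6: δ(q1, 0) = (q1, 0, L)  ⊢  11[q1]10□ (head at position 2)
Step 7: δ(q1, 1) = (q1, 1, L)  ⊢  1[q1]110□ (head at position 1)
Step 8: δ(q1, 1) = (q1, 1, L)  ⊢  [q1]1110□ (head at position 0)
Step 9: δ(q1, 1) = (q1, 1, L)  ⊢  [q1]□1110□ (head at position -1)
Step 10: δ(q1, □) = (qA, □, R)  ⊢  □[qA]1110□ (head at position 0)
The machine is in qA, so it halts and accepts.
Number of transitions executed: 10.

Final answer: 10 steps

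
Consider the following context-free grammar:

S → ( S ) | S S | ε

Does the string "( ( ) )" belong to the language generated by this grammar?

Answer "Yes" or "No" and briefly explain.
A derivation exists: S ⇒ ( S ) ⇒ ( ( S ) ) ⇒ ( ( ) ) (using S → ( S ) twice, then S → ε).

Final answer: Yes - a valid derivation exists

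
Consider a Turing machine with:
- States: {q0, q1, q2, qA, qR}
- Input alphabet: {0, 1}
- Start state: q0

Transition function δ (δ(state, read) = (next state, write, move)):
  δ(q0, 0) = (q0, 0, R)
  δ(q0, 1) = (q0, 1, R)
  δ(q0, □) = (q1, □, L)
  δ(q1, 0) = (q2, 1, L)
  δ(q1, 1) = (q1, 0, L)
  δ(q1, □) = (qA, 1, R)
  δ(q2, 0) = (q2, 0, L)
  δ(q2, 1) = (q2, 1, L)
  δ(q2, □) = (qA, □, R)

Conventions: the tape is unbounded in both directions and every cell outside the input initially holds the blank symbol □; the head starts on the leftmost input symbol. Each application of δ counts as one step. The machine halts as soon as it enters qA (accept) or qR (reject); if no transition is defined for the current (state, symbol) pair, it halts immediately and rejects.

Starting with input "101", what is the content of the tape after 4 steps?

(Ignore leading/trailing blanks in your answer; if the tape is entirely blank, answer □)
Step 0: [q0]101 (head at position 0)
Step 1: δ(q0, 1) = (q0, 1, R)  ⊢  1[q0]01 (head at position 1)
Step 2: δ(q0, 0) = (q0, 0, R)  ⊢  10[q0]1 (head at position 2)
Step 3: δ(q0, 1) = (q0, 1, R)  ⊢  101[q0]□ (head at position 3)
Step 4: δ(q0, □) = (q1, □, L)  ⊢  10[q1]1□ (head at position 2)
Tape after 4 steps (ignoring surrounding blanks): 101

Final answer: Tape: 101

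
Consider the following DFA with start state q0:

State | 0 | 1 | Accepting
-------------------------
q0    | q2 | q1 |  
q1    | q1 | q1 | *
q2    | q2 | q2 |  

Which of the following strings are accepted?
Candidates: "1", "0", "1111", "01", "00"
"1": q0 → q1; q1 is accepting → accepted
"0": q0 → q2; q2 is not accepting → rejected
"1111": q0 → q1 → q1 → q1 → q1; q1 is accepting → accepted
"01": q0 → q2 → q2; q2 is not accepting → rejected
"00": q0 → q2 → q2; q2 is not accepting → rejected

Final answer: "1", "1111"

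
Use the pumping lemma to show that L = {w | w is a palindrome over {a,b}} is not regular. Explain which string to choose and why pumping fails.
Language: L = {w | w is a palindrome over {a,b}} (strings that read the same forwards and backwards)
Step 1: Assume for contradiction that L is regular, with pumping length p.
Step 2: Choose s = a^p b a^p. Then s ∈ L (it reads the same forwards and backwards) and |s| ≥ p.
Step 3: Consider any decomposition s = xyz with |xy| ≤ p and |y| > 0. Since |xy| ≤ p and the first p symbols of s are all a's, y = a^k for some k with 1 ≤ k ≤ p.
Step 4: Pumping up (i = 2): xy²z = a^(p+k) b a^p. Its reverse is a^p b a^(p+k) ≠ a^(p+k) b a^p (the single b is no longer in the middle), so xy²z is not a palindrome and xy²z ∉ L.
This contradicts the pumping lemma, so L is not regular.

Final answer: Choose s = a^p b a^p. Since |xy| ≤ p, y = a^k with k ≥ 1. Then xy²z = a^(p+k) b a^p is not a palindrome, so ∉ L.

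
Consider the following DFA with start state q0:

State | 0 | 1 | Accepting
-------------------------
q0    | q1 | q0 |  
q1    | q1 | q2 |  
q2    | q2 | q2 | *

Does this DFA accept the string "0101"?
Start in q0.
Read '0': q0 → q1
Read '1': q1 → q2
Read '0': q2 → q2
Read '1': q2 → q2
Final state q2 is accepting, so the string is accepted.

Final answer: Yes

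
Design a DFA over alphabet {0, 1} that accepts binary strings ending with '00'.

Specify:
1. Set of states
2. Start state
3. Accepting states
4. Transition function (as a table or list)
One valid DFA (any DFA recognizing the same language is acceptable):
States: {q0, q1, q2}
Start: q0
Accepting: {q2}
Transitions (accepting states marked with *):
State | 0 | 1 | Accepting
-------------------------
q0    | q1 | q0 |  
q1    | q2 | q0 |  
q2    | q2 | q0 | *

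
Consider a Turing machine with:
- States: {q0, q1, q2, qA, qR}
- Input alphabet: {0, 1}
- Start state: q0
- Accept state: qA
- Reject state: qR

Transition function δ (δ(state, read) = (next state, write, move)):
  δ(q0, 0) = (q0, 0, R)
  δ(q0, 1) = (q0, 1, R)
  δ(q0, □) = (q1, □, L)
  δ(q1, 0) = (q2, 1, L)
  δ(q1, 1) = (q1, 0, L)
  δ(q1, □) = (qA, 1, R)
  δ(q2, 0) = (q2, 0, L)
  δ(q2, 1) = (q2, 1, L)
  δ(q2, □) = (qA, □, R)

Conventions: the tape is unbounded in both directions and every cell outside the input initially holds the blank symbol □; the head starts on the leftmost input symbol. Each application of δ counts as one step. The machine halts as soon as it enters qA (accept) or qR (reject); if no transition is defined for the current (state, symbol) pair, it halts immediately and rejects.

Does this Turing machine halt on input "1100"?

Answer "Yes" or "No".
Step 0: [q0]1100 (head at position 0)
Step 1: δ(q0, 1) = (q0, 1, R)  ⊢  1[q0]100 (head at position 1)
Step 2: δ(q0, 1) = (q0, 1, R)  ⊢  11[q0]00 (head at position 2)
Step 3: δ(q0, 0) = (q0, 0, R)  ⊢  110[q0]0 (head at position 3)
Step 4: δ(q0, 0) = (q0, 0, R)  ⊢  1100[q0]□ (head at position 4)
Step 5: δ(q0, □) = (q1, □, L)  ⊢  110[q1]0□ (head at position 3)
Step 6: δ(q1, 0) = (q2, 1, L)  ⊢  11[q2]01□ (head at position 2)
Step 7: δ(q2, 0) = (q2, 0, L)  ⊢  1[q2]101□ (head at position 1)
Step 8: δ(q2, 1) = (q2, 1, L)  ⊢  [q2]1101□ (head at position 0)
Step 9: δ(q2, 1) = (q2, 1, L)  ⊢  [q2]□1101□ (head at position -1)
Step 10: δ(q2, □) = (qA, □, R)  ⊢  □[qA]1101□ (head at position 0)
The machine is in qA, so it halts and accepts.
It halts after 10 steps.

Final answer: Yes - halts after 10 steps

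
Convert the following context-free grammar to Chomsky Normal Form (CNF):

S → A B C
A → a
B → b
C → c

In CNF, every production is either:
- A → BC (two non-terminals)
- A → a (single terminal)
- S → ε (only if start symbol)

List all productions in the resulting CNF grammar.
The grammar has no ε-productions or unit productions to eliminate.
A → a is already in CNF (single terminal) – keep it.
B → b is already in CNF (single terminal) – keep it.
C → c is already in CNF (single terminal) – keep it.
S → A B C has 3 symbols on the right: break it into binary productions S → A X0, X0 → B C.
Resulting CNF grammar (5 productions): A → a; B → b; C → c; S → A X0; X0 → B C

Final answer: A → a; B → b; C → c; S → A X0; X0 → B C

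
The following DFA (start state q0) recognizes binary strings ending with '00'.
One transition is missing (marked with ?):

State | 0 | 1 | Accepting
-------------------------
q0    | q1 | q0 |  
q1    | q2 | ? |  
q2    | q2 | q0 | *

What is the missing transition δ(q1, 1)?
q0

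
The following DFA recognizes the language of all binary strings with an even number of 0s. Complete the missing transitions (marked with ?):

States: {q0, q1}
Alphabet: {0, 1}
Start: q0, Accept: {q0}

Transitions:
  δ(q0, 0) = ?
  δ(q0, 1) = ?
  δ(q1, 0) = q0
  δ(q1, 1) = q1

What each state remembers (consistent with the given transitions and accept states):
  q0: an even number of 0s has been read so far
  q1: an odd number of 0s has been read so far
Filling in the missing entries:
  δ(q0, 0): in q0 (an even number of 0s has been read so far), after reading 0 we have: an odd number of 0s has been read so far → q1
  δ(q0, 1): in q0 (an even number of 0s has been read so far), after reading 1 we have: an even number of 0s has been read so far → q0

Final answer: δ(q0, 0) = q1; δ(q0, 1) = q0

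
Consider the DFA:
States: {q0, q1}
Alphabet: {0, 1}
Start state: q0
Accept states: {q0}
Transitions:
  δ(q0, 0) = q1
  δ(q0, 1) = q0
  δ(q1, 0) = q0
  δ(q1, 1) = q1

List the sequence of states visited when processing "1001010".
Starting at q0
Read '1': q0 -> q0
Read '0': q0 -> q1
Read '0': q1 -> q0
Read '1': q0 -> q0
Read '0': q0 -> q1
Read '1': q1 -> q1
Read '0': q1 -> q0

Final answer: q0 -> q0 -> q1 -> q0 -> q0 -> q1 -> q1 -> q0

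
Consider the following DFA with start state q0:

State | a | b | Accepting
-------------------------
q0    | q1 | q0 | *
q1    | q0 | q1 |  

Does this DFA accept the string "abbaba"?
Start in q0.
Read 'a': q0 → q1
Read 'b': q1 → q1
Read 'b': q1 → q1
Read 'a': q1 → q0
Read 'b': q0 → q0
Read 'a': q0 → q1
Final state q1 is not accepting, so the string is rejected.

Final answer: No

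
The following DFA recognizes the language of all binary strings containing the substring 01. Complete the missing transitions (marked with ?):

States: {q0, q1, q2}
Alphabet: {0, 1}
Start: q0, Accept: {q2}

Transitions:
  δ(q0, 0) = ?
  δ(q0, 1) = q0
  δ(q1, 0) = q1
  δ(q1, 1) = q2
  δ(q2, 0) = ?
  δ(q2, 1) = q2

What each state remembers (consistent with the given transitions and accept states):
  q0: 01 not seen yet and the last symbol was not 0
  q1: 01 not seen yet and the last symbol was 0
  q2: the substring 01 has already been seen
Filling in the missing entries:
  δ(q0, 0): in q0 (01 not seen yet and the last symbol was not 0), after reading 0 we have: 01 not seen yet and the last symbol was 0 → q1
  δ(q2, 0): in q2 (the substring 01 has already been seen), after reading 0 we have: the substring 01 has already been seen → q2

Final answer: δ(q0, 0) = q1; δ(q2, 0) = q2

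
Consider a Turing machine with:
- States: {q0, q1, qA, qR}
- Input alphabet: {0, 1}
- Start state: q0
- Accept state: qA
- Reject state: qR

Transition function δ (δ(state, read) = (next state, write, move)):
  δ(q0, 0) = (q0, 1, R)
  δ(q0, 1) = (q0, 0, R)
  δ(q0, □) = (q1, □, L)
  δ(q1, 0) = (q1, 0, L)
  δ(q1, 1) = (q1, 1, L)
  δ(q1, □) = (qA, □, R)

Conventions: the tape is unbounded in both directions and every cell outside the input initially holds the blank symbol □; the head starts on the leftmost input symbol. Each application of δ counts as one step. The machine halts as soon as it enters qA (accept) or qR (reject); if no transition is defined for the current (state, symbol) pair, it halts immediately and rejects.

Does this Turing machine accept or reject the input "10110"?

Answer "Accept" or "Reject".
Step 0: [q0]10110 (head at position 0)
Step 1: δ(q0, 1) = (q0, 0, R)  ⊢  0[q0]0110 (head at position 1)
Step 2: δ(q0, 0) = (q0, 1, R)  ⊢  01[q0]110 (head at position 2)
Step 3: δ(q0, 1) = (q0, 0, R)  ⊢  010[q0]10 (head at position 3)
Step 4: δ(q0, 1) = (q0, 0, R)  ⊢  0100[q0]0 (head at position 4)
Step 5: δ(q0, 0) = (q0, 1, R)  ⊢  01001[q0]□ (head at position 5)
Step 6: δ(q0, □) = (q1, □, L)  ⊢  0100[q1]1□ (head at position 4)
Step 7: δ(q1, 1) = (q1, 1, L)  ⊢  010[q1]01□ (head at position 3)
Step 8: δ(q1, 0) = (q1, 0, L)  ⊢  01[q1]001□ (head at position 2)
Step 9: δ(q1, 0) = (q1, 0, L)  ⊢  0[q1]1001□ (head at position 1)
Step 10: δ(q1, 1) = (q1, 1, L)  ⊢  [q1]01001□ (head at position 0)
Step 11: δ(q1, 0) = (q1, 0, L)  ⊢  [q1]□01001□ (head at position -1)
Step 12: δ(q1, □) = (qA, □, R)  ⊢  □[qA]01001□ (head at position 0)
The machine is in qA, so it halts and accepts.

Final answer: Accept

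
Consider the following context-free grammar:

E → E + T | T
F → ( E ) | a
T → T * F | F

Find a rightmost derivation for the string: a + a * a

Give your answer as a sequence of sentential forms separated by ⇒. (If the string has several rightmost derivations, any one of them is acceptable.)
Start with E.
Step 1: the rightmost non-terminal is E; apply E → E + T:  E + T
Step 2: the rightmost non-terminal is T; apply T → T * F:  E + T * F
Step 3: the rightmost non-terminal is F; apply F → a:  E + T * a
Step 4: the rightmost non-terminal is T; apply T → F:  E + F * a
Step 5: the rightmost non-terminal is F; apply F → a:  E + a * a
Step 6: the rightmost non-terminal is E; apply E → T:  T + a * a
Step 7: the rightmost non-terminal is T; apply T → F:  F + a * a
Step 8: the rightmost non-terminal is F; apply F → a:  a + a * a

Final answer: E ⇒ E + T ⇒ E + T * F ⇒ E + T * a ⇒ E + F * a ⇒ E + a * a ⇒ T + a * a ⇒ F + a * a ⇒ a + a * a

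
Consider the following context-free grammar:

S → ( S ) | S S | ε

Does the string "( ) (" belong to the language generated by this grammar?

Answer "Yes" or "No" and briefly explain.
Each production adds parentheses only in matched pairs (S → ( S )) or none at all, so every derived string has equally many '(' and ')'. The string ( ) ( has two '(' and one ')', so it cannot be derived.

Final answer: No - no valid derivation exists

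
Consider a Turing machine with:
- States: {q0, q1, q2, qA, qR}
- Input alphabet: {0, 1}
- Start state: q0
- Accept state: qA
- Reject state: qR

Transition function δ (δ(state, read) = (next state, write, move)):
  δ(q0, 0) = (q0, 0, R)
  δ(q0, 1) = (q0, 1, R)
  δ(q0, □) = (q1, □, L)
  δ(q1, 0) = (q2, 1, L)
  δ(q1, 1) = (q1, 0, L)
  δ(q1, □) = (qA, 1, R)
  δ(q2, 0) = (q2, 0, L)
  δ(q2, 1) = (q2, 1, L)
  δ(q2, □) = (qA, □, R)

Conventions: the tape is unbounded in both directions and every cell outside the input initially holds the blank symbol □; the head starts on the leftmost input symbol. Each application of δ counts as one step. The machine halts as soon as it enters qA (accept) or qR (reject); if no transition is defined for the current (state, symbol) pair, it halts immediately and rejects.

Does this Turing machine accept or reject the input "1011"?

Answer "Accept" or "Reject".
Step 0: [q0]1011 (head at position 0)
Step 1: δ(q0, 1) = (q0, 1, R)  ⊢  1[q0]011 (head at position 1)
Step 2: δ(q0, 0) = (q0, 0, R)  ⊢  10[q0]11 (head at position 2)
Step 3: δ(q0, 1) = (q0, 1, R)  ⊢  101[q0]1 (head at position 3)
Step 4: δ(q0, 1) = (q0, 1, R)  ⊢  1011[q0]□ (head at position 4)
Step 5: δ(q0, □) = (q1, □, L)  ⊢  101[q1]1□ (head at position 3)
Step 6: δ(q1, 1) = (q1, 0, L)  ⊢  10[q1]10□ (head at position 2)
Step 7: δ(q1, 1) = (q1, 0, L)  ⊢  1[q1]000□ (head at position 1)
Step 8: δ(q1, 0) = (q2, 1, L)  ⊢  [q2]1100□ (head at position 0)
Step 9: δ(q2, 1) = (q2, 1, L)  ⊢  [q2]□1100□ (head at position -1)
Step 10: δ(q2, □) = (qA, □, R)  ⊢  □[qA]1100□ (head at position 0)
The machine is in qA, so it halts and accepts.

Final answer: Accept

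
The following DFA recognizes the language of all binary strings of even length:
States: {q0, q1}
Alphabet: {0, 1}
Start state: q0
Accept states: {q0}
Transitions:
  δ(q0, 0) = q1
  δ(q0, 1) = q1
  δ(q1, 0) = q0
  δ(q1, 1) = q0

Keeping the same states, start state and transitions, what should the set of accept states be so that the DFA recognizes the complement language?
The DFA is complete (every state has a transition on every symbol), so the complement
is recognized by the same DFA with accepting and non-accepting states swapped.
Original accept states: {q0}
Complement accept states = All states - Original accept states
= {q0, q1} - {q0}
= {q1}
Complement language: strings of ODD length

Final answer: {q1}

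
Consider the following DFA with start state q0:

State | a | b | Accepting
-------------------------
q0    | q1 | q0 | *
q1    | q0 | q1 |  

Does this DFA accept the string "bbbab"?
Start in q0.
Read 'b': q0 → q0
Read 'b': q0 → q0
Read 'b': q0 → q0
Read 'a': q0 → q1
Read 'b': q1 → q1
Final state q1 is not accepting, so the string is rejected.

Final answer: No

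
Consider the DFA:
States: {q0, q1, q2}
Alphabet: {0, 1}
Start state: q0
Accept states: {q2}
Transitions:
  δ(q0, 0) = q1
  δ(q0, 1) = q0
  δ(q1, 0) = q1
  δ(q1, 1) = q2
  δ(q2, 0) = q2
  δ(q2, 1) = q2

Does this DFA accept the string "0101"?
Processing string "0101":
  q0 --0--> q1
  q1 --1--> q2
  q2 --0--> q2
  q2 --1--> q2
Final state: q2
Accept states: {q2}
q2 is an accept state, so the string is accepted.

Final answer: Yes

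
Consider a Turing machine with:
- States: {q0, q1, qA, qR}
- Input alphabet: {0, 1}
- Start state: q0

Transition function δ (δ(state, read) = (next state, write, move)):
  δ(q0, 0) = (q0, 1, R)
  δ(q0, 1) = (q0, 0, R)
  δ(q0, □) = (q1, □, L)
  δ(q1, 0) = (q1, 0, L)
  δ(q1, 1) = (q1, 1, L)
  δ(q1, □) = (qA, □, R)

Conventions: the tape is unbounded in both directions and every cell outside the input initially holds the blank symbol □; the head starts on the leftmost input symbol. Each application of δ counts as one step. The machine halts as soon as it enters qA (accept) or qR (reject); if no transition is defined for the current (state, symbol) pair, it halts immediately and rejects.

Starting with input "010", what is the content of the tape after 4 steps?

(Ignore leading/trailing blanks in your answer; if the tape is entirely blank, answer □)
Step 0: [q0]010 (head at position 0)
Step 1: δ(q0, 0) = (q0, 1, R)  ⊢  1[q0]10 (head at position 1)
Step 2: δ(q0, 1) = (q0, 0, R)  ⊢  10[q0]0 (head at position 2)
Step 3: δ(q0, 0) = (q0, 1, R)  ⊢  101[q0]□ (head at position 3)
Step 4: δ(q0, □) = (q1, □, L)  ⊢  10[q1]1□ (head at position 2)
Tape after 4 steps (ignoring surrounding blanks): 101

Final answer: Tape: 101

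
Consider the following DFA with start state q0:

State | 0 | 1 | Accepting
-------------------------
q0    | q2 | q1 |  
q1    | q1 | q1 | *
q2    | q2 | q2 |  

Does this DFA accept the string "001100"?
Start in q0.
Read '0': q0 → q2
Read '0': q2 → q2
Read '1': q2 → q2
Read '1': q2 → q2
Read '0': q2 → q2
Read '0': q2 → q2
Final state q2 is not accepting, so the string is rejected.

Final answer: No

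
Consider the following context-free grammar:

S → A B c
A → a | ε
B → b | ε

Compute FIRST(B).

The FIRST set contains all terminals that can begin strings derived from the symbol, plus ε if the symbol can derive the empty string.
B → b contributes b; B → ε makes B nullable, contributing ε. FIRST(B) = {b, ε}.

Final answer: {b, ε}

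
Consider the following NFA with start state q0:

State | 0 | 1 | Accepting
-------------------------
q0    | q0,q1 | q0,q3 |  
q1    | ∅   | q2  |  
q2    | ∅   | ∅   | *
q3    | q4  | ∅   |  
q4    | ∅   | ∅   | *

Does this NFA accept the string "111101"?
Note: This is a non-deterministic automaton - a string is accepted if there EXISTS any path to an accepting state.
Track the set of states the NFA could be in: start {q0}
Read '1': {q0} → {q0, q3}
Read '1': {q0, q3} → {q0, q3}
Read '1': {q0, q3} → {q0, q3}
Read '1': {q0, q3} → {q0, q3}
Read '0': {q0, q3} → {q0, q1, q4}
Read '1': {q0, q1, q4} → {q0, q2, q3}
Final set {q0, q2, q3} contains accepting state(s) {q2} → accepted.

Final answer: Yes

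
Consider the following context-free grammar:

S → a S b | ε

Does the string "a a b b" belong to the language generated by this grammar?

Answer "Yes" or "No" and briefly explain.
A derivation exists: S ⇒ a S b ⇒ a a S b b ⇒ a a b b (using S → a S b twice, then S → ε).

Final answer: Yes - a valid derivation exists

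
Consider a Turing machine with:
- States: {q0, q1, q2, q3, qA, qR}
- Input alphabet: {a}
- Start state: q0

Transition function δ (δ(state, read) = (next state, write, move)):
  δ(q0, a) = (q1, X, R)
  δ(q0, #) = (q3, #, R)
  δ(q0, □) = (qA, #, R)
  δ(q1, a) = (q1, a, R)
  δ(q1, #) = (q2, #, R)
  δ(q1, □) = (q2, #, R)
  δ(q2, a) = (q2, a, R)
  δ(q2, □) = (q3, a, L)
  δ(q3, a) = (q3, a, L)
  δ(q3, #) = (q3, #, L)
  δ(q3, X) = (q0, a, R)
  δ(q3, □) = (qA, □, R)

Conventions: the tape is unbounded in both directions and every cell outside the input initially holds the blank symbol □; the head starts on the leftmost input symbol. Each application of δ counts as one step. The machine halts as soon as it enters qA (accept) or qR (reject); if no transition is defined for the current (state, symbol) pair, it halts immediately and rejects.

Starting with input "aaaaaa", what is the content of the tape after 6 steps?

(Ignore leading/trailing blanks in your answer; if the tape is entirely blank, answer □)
Step 0: [q0]aaaaaa (head at position 0)
Step 1: δ(q0, a) = (q1, X, R)  ⊢  X[q1]aaaaa (head at position 1)
Step 2: δ(q1, a) = (q1, a, R)  ⊢  Xa[q1]aaaa (head at position 2)
Step 3: δ(q1, a) = (q1, a, R)  ⊢  Xaa[q1]aaa (head at position 3)
Step 4: δ(q1, a) = (q1, a, R)  ⊢  Xaaa[q1]aa (head at position 4)
Step 5: δ(q1, a) = (q1, a, R)  ⊢  Xaaaa[q1]a (head at position 5)
Step 6: δ(q1, a) = (q1, a, R)  ⊢  Xaaaaa[q1]□ (head at position 6)
Tape after 6 steps (ignoring surrounding blanks): Xaaaaa

Final answer: Tape: Xaaaaa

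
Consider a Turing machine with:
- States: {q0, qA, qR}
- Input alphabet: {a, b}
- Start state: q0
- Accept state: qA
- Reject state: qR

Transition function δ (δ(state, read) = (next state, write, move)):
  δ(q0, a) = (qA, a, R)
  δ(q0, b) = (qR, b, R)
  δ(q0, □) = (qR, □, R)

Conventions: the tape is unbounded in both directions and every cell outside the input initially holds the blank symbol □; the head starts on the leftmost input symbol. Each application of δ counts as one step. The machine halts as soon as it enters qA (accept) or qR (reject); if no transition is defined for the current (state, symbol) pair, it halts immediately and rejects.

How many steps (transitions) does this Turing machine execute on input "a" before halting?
Step 0: [q0]a (head at position 0)
Step 1: δ(q0, a) = (qA, a, R)  ⊢  a[qA]□ (head at position 1)
The machine is in qA, so it halts and accepts.
Number of transitions executed: 1.

Final answer: 1 steps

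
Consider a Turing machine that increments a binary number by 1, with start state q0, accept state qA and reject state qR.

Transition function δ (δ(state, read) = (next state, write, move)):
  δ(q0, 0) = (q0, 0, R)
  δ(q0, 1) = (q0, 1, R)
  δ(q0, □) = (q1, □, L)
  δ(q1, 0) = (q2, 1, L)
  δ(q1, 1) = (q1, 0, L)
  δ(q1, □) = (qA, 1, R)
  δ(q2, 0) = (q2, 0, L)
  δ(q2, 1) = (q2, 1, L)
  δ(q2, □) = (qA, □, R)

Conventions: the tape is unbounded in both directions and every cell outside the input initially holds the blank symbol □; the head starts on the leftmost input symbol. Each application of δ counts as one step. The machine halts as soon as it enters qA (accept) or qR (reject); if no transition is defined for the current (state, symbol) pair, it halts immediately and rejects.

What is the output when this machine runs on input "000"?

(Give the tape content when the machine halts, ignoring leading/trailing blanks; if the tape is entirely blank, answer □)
Step 0: [q0]000 (head at position 0)
Step 1: δ(q0, 0) = (q0, 0, R)  ⊢  0[q0]00 (head at position 1)
Step 2: δ(q0, 0) = (q0, 0, R)  ⊢  00[q0]0 (head at position 2)
Step 3: δ(q0, 0) = (q0, 0, R)  ⊢  000[q0]□ (head at position 3)
Step 4: δ(q0, □) = (q1, □, L)  ⊢  00[q1]0□ (head at position 2)
Step 5: δ(q1, 0) = (q2, 1, L)  ⊢  0[q2]01□ (head at position 1)
Step 6: δ(q2, 0) = (q2, 0, L)  ⊢  [q2]001□ (head at position 0)
Step 7: δ(q2, 0) = (q2, 0, L)  ⊢  [q2]□001□ (head at position -1)
Step 8: δ(q2, □) = (qA, □, R)  ⊢  □[qA]001□ (head at position 0)
The machine is in qA, so it halts and accepts.
Tape content when halted (ignoring surrounding blanks): 001

Final answer: Output: 001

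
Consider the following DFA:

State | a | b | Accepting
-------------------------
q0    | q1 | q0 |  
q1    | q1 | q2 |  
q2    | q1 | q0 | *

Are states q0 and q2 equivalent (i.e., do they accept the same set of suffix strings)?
Try the suffix ε (the empty string).
From q0: q0 — not accepting.
From q2: q2 — accepting.
The two states disagree on this suffix, so they are not equivalent.

Final answer: No. Distinguishing string: ε (the empty string) - accepted from q2 but not from q0.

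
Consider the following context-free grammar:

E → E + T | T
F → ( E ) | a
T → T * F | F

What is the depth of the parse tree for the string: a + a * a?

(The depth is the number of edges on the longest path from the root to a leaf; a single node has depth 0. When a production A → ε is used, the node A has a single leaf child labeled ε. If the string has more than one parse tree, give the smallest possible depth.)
The grammar is unambiguous; the parse tree of a + a * a is:
E → E + T at the root (depth 0).
  Left E (depth 1) → T (2) → F (3) → a (4).
  Right T (depth 1) → T * F; that T (2) → F (3) → a (4); F (2) → a (3).
The longest root-to-leaf paths have 4 edges.
Depth = 4.

Final answer: 4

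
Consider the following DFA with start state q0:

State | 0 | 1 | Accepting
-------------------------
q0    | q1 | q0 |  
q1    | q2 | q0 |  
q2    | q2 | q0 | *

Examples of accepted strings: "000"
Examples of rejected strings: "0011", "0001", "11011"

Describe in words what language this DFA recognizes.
binary strings ending with '00'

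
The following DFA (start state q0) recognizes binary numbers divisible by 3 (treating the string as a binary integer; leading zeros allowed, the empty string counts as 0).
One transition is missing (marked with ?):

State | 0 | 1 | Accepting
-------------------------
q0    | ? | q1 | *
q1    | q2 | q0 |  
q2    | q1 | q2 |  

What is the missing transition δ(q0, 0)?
q0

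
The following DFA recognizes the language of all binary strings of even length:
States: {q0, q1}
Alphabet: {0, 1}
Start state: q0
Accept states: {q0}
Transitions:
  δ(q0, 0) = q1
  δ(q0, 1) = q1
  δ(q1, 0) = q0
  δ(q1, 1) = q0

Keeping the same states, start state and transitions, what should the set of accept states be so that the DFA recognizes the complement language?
The DFA is complete (every state has a transition on every symbol), so the complement
is recognized by the same DFA with accepting and non-accepting states swapped.
Original accept states: {q0}
Complement accept states = All states - Original accept states
= {q0, q1} - {q0}
= {q1}
Complement language: strings of ODD length

Final answer: {q1}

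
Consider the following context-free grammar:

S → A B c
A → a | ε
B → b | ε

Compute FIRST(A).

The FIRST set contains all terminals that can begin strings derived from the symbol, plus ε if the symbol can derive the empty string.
A → a contributes a; A → ε makes A nullable, contributing ε. FIRST(A) = {a, ε}.

Final answer: {a, ε}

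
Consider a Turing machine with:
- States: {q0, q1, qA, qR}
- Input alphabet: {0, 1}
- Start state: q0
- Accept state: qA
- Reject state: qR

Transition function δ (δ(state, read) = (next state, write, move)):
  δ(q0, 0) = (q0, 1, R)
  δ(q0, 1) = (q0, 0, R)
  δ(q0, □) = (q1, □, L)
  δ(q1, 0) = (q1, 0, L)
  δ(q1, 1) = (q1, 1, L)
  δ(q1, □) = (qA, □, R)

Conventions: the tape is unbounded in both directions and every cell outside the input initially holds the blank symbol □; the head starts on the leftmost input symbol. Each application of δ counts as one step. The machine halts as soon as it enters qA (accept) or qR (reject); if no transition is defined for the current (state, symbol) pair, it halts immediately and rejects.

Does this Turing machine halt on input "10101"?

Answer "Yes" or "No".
Step 0: [q0]10101 (head at position 0)
Step 1: δ(q0, 1) = (q0, 0, R)  ⊢  0[q0]0101 (head at position 1)
Step 2: δ(q0, 0) = (q0, 1, R)  ⊢  01[q0]101 (head at position 2)
Step 3: δ(q0, 1) = (q0, 0, R)  ⊢  010[q0]01 (head at position 3)
Step 4: δ(q0, 0) = (q0, 1, R)  ⊢  0101[q0]1 (head at position 4)
Step 5: δ(q0, 1) = (q0, 0, R)  ⊢  01010[q0]□ (head at position 5)
Step 6: δ(q0, □) = (q1, □, L)  ⊢  0101[q1]0□ (head at position 4)
Step 7: δ(q1, 0) = (q1, 0, L)  ⊢  010[q1]10□ (head at position 3)
Step 8: δ(q1, 1) = (q1, 1, L)  ⊢  01[q1]010□ (head at position 2)
Step 9: δ(q1, 0) = (q1, 0, L)  ⊢  0[q1]1010□ (head at position 1)
Step 10: δ(q1, 1) = (q1, 1, L)  ⊢  [q1]01010□ (head at position 0)
Step 11: δ(q1, 0) = (q1, 0, L)  ⊢  [q1]□01010□ (head at position -1)
Step 12: δ(q1, □) = (qA, □, R)  ⊢  □[qA]01010□ (head at position 0)
The machine is in qA, so it halts and accepts.
It halts after 12 steps.

Final answer: Yes - halts after 12 steps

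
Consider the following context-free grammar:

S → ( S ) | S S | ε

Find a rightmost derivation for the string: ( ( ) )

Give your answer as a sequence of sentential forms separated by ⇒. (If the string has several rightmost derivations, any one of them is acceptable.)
Start with S.
Step 1: the rightmost non-terminal is S; apply S → ( S ):  ( S )
Step 2: the rightmost non-terminal is S; apply S → ( S ):  ( ( S ) )
Step 3: the rightmost non-terminal is S; apply S → ε:  ( ( ) )

Final answer: S ⇒ ( S ) ⇒ ( ( S ) ) ⇒ ( ( ) )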